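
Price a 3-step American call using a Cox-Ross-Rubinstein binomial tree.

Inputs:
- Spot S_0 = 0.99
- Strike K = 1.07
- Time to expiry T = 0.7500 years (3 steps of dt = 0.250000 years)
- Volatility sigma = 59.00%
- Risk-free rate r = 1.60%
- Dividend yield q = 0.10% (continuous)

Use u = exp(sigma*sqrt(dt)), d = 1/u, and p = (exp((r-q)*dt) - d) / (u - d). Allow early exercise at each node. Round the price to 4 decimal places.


dt = T/N = 0.250000
u = exp(sigma*sqrt(dt)) = 1.343126; d = 1/u = 0.744532
p = (exp((r-q)*dt) - d) / (u - d) = 0.433057
Discount per step: exp(-r*dt) = 0.996008
Stock lattice S(k, i) with i counting down-moves:
  k=0: S(0,0) = 0.9900
  k=1: S(1,0) = 1.3297; S(1,1) = 0.7371
  k=2: S(2,0) = 1.7859; S(2,1) = 0.9900; S(2,2) = 0.5488
  k=3: S(3,0) = 2.3988; S(3,1) = 1.3297; S(3,2) = 0.7371; S(3,3) = 0.4086
Terminal payoffs V(N, i) = max(S_T - K, 0):
  V(3,0) = 1.328755; V(3,1) = 0.259695; V(3,2) = 0.000000; V(3,3) = 0.000000
Backward induction: V(k, i) = exp(-r*dt) * [p * V(k+1, i) + (1-p) * V(k+1, i+1)]; then take max(V_cont, immediate exercise) for American.
  V(2,0) = exp(-r*dt) * [p*1.328755 + (1-p)*0.259695] = 0.719774; exercise = 0.715949; V(2,0) = max -> 0.719774
  V(2,1) = exp(-r*dt) * [p*0.259695 + (1-p)*0.000000] = 0.112014; exercise = 0.000000; V(2,1) = max -> 0.112014
  V(2,2) = exp(-r*dt) * [p*0.000000 + (1-p)*0.000000] = 0.000000; exercise = 0.000000; V(2,2) = max -> 0.000000
  V(1,0) = exp(-r*dt) * [p*0.719774 + (1-p)*0.112014] = 0.373710; exercise = 0.259695; V(1,0) = max -> 0.373710
  V(1,1) = exp(-r*dt) * [p*0.112014 + (1-p)*0.000000] = 0.048315; exercise = 0.000000; V(1,1) = max -> 0.048315
  V(0,0) = exp(-r*dt) * [p*0.373710 + (1-p)*0.048315] = 0.188474; exercise = 0.000000; V(0,0) = max -> 0.188474

Answer: Price = V(0,0) = 0.1885


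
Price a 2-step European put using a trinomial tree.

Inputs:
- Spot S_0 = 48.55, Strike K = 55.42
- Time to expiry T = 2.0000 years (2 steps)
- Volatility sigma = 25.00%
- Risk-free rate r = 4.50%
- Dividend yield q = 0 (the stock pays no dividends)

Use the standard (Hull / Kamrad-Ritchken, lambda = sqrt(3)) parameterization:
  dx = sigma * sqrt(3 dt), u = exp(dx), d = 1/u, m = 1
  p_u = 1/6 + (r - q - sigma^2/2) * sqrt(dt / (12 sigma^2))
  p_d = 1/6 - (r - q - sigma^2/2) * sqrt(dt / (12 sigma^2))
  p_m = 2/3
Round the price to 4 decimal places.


Answer: Price = V(0,0) = 8.2611

Derivation:
dt = T/N = 1.000000; dx = sigma*sqrt(3*dt) = 0.433013
u = exp(dx) = 1.541896; d = 1/u = 0.648552
p_u = 0.182544, p_m = 0.666667, p_d = 0.150790
Discount per step: exp(-r*dt) = 0.955997
Stock lattice S(k, j) with j the centered position index:
  k=0: S(0,+0) = 48.5500
  k=1: S(1,-1) = 31.4872; S(1,+0) = 48.5500; S(1,+1) = 74.8590
  k=2: S(2,-2) = 20.4211; S(2,-1) = 31.4872; S(2,+0) = 48.5500; S(2,+1) = 74.8590; S(2,+2) = 115.4248
Terminal payoffs V(N, j) = max(K - S_T, 0):
  V(2,-2) = 34.998898; V(2,-1) = 23.932788; V(2,+0) = 6.870000; V(2,+1) = 0.000000; V(2,+2) = 0.000000
Backward induction: V(k, j) = exp(-r*dt) * [p_u * V(k+1, j+1) + p_m * V(k+1, j) + p_d * V(k+1, j-1)]
  V(1,-1) = exp(-r*dt) * [p_u*6.870000 + p_m*23.932788 + p_d*34.998898] = 21.497262
  V(1,+0) = exp(-r*dt) * [p_u*0.000000 + p_m*6.870000 + p_d*23.932788] = 7.828486
  V(1,+1) = exp(-r*dt) * [p_u*0.000000 + p_m*0.000000 + p_d*6.870000] = 0.990341
  V(0,+0) = exp(-r*dt) * [p_u*0.990341 + p_m*7.828486 + p_d*21.497262] = 8.261093


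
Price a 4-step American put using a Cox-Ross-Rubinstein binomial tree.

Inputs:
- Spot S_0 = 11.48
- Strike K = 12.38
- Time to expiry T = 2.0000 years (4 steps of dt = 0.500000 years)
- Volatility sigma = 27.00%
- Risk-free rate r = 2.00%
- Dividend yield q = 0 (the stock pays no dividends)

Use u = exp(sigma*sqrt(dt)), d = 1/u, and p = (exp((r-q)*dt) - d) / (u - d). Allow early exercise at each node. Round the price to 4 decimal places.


dt = T/N = 0.500000
u = exp(sigma*sqrt(dt)) = 1.210361; d = 1/u = 0.826200
p = (exp((r-q)*dt) - d) / (u - d) = 0.478576
Discount per step: exp(-r*dt) = 0.990050
Stock lattice S(k, i) with i counting down-moves:
  k=0: S(0,0) = 11.4800
  k=1: S(1,0) = 13.8949; S(1,1) = 9.4848
  k=2: S(2,0) = 16.8179; S(2,1) = 11.4800; S(2,2) = 7.8363
  k=3: S(3,0) = 20.3557; S(3,1) = 13.8949; S(3,2) = 9.4848; S(3,3) = 6.4744
  k=4: S(4,0) = 24.6378; S(4,1) = 16.8179; S(4,2) = 11.4800; S(4,3) = 7.8363; S(4,4) = 5.3491
Terminal payoffs V(N, i) = max(K - S_T, 0):
  V(4,0) = 0.000000; V(4,1) = 0.000000; V(4,2) = 0.900000; V(4,3) = 4.543685; V(4,4) = 7.030885
Backward induction: V(k, i) = exp(-r*dt) * [p * V(k+1, i) + (1-p) * V(k+1, i+1)]; then take max(V_cont, immediate exercise) for American.
  V(3,0) = exp(-r*dt) * [p*0.000000 + (1-p)*0.000000] = 0.000000; exercise = 0.000000; V(3,0) = max -> 0.000000
  V(3,1) = exp(-r*dt) * [p*0.000000 + (1-p)*0.900000] = 0.464612; exercise = 0.000000; V(3,1) = max -> 0.464612
  V(3,2) = exp(-r*dt) * [p*0.900000 + (1-p)*4.543685] = 2.772045; exercise = 2.895228; V(3,2) = max -> 2.895228
  V(3,3) = exp(-r*dt) * [p*4.543685 + (1-p)*7.030885] = 5.782456; exercise = 5.905639; V(3,3) = max -> 5.905639
  V(2,0) = exp(-r*dt) * [p*0.000000 + (1-p)*0.464612] = 0.239849; exercise = 0.000000; V(2,0) = max -> 0.239849
  V(2,1) = exp(-r*dt) * [p*0.464612 + (1-p)*2.895228] = 1.714760; exercise = 0.900000; V(2,1) = max -> 1.714760
  V(2,2) = exp(-r*dt) * [p*2.895228 + (1-p)*5.905639] = 4.420502; exercise = 4.543685; V(2,2) = max -> 4.543685
  V(1,0) = exp(-r*dt) * [p*0.239849 + (1-p)*1.714760] = 0.998864; exercise = 0.000000; V(1,0) = max -> 0.998864
  V(1,1) = exp(-r*dt) * [p*1.714760 + (1-p)*4.543685] = 3.158090; exercise = 2.895228; V(1,1) = max -> 3.158090
  V(0,0) = exp(-r*dt) * [p*0.998864 + (1-p)*3.158090] = 2.103595; exercise = 0.900000; V(0,0) = max -> 2.103595

Answer: Price = V(0,0) = 2.1036


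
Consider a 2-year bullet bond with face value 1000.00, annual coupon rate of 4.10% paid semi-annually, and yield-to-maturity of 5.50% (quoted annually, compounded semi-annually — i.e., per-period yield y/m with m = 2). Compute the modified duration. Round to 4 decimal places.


Answer: Modified duration = 1.8877

Derivation:
Coupon per period c = face * coupon_rate / m = 20.500000
Periods per year m = 2; per-period yield y/m = 0.027500
Number of cashflows N = 4
Cashflows (t years, CF_t, discount factor 1/(1+y/m)^(m*t), PV):
  t = 0.5000: CF_t = 20.500000, DF = 0.973236, PV = 19.951338
  t = 1.0000: CF_t = 20.500000, DF = 0.947188, PV = 19.417361
  t = 1.5000: CF_t = 20.500000, DF = 0.921838, PV = 18.897675
  t = 2.0000: CF_t = 1020.500000, DF = 0.897166, PV = 915.557631
Price P = sum_t PV_t = 973.824005
First compute Macaulay numerator sum_t t * PV_t:
  t * PV_t at t = 0.5000: 9.975669
  t * PV_t at t = 1.0000: 19.417361
  t * PV_t at t = 1.5000: 28.346512
  t * PV_t at t = 2.0000: 1831.115262
Macaulay duration D = 1888.854804 / 973.824005 = 1.939626
Modified duration = D / (1 + y/m) = 1.939626 / (1 + 0.027500) = 1.887714


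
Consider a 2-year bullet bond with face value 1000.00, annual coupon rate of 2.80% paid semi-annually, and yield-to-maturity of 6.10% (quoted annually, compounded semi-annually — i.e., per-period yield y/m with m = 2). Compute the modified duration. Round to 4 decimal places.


Coupon per period c = face * coupon_rate / m = 14.000000
Periods per year m = 2; per-period yield y/m = 0.030500
Number of cashflows N = 4
Cashflows (t years, CF_t, discount factor 1/(1+y/m)^(m*t), PV):
  t = 0.5000: CF_t = 14.000000, DF = 0.970403, PV = 13.585638
  t = 1.0000: CF_t = 14.000000, DF = 0.941681, PV = 13.183540
  t = 1.5000: CF_t = 14.000000, DF = 0.913810, PV = 12.793343
  t = 2.0000: CF_t = 1014.000000, DF = 0.886764, PV = 899.178617
Price P = sum_t PV_t = 938.741138
First compute Macaulay numerator sum_t t * PV_t:
  t * PV_t at t = 0.5000: 6.792819
  t * PV_t at t = 1.0000: 13.183540
  t * PV_t at t = 1.5000: 19.190015
  t * PV_t at t = 2.0000: 1798.357234
Macaulay duration D = 1837.523608 / 938.741138 = 1.957434
Modified duration = D / (1 + y/m) = 1.957434 / (1 + 0.030500) = 1.899499

Answer: Modified duration = 1.8995


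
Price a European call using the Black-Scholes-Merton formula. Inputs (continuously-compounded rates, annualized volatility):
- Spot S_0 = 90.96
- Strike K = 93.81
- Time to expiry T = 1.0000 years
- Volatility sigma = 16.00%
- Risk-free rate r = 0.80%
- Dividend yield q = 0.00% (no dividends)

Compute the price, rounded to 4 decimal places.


d1 = (ln(S/K) + (r - q + 0.5*sigma^2) * T) / (sigma * sqrt(T)) = -0.06282257
d2 = d1 - sigma * sqrt(T) = -0.22282257
exp(-rT) = 0.99203191; exp(-qT) = 1.00000000
C = S_0 * exp(-qT) * N(d1) - K * exp(-rT) * N(d2)
N(d1) = 0.47495390; N(d2) = 0.41183680
C = 90.9600 * 1.00000000 * 0.47495390 - 93.8100 * 0.99203191 * 0.41183680 = 4.8752

Answer: Price = 4.8752


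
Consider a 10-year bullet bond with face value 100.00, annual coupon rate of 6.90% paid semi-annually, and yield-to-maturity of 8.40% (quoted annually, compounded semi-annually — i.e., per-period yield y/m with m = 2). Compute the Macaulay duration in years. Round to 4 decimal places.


Coupon per period c = face * coupon_rate / m = 3.450000
Periods per year m = 2; per-period yield y/m = 0.042000
Number of cashflows N = 20
Cashflows (t years, CF_t, discount factor 1/(1+y/m)^(m*t), PV):
  t = 0.5000: CF_t = 3.450000, DF = 0.959693, PV = 3.310940
  t = 1.0000: CF_t = 3.450000, DF = 0.921010, PV = 3.177486
  t = 1.5000: CF_t = 3.450000, DF = 0.883887, PV = 3.049411
  t = 2.0000: CF_t = 3.450000, DF = 0.848260, PV = 2.926498
  t = 2.5000: CF_t = 3.450000, DF = 0.814069, PV = 2.808539
  t = 3.0000: CF_t = 3.450000, DF = 0.781257, PV = 2.695335
  t = 3.5000: CF_t = 3.450000, DF = 0.749766, PV = 2.586694
  t = 4.0000: CF_t = 3.450000, DF = 0.719545, PV = 2.482432
  t = 4.5000: CF_t = 3.450000, DF = 0.690543, PV = 2.382372
  t = 5.0000: CF_t = 3.450000, DF = 0.662709, PV = 2.286346
  t = 5.5000: CF_t = 3.450000, DF = 0.635997, PV = 2.194190
  t = 6.0000: CF_t = 3.450000, DF = 0.610362, PV = 2.105748
  t = 6.5000: CF_t = 3.450000, DF = 0.585760, PV = 2.020872
  t = 7.0000: CF_t = 3.450000, DF = 0.562150, PV = 1.939416
  t = 7.5000: CF_t = 3.450000, DF = 0.539491, PV = 1.861244
  t = 8.0000: CF_t = 3.450000, DF = 0.517746, PV = 1.786223
  t = 8.5000: CF_t = 3.450000, DF = 0.496877, PV = 1.714225
  t = 9.0000: CF_t = 3.450000, DF = 0.476849, PV = 1.645130
  t = 9.5000: CF_t = 3.450000, DF = 0.457629, PV = 1.578819
  t = 10.0000: CF_t = 103.450000, DF = 0.439183, PV = 45.433492
Price P = sum_t PV_t = 89.985413
Macaulay numerator sum_t t * PV_t:
  t * PV_t at t = 0.5000: 1.655470
  t * PV_t at t = 1.0000: 3.177486
  t * PV_t at t = 1.5000: 4.574116
  t * PV_t at t = 2.0000: 5.852996
  t * PV_t at t = 2.5000: 7.021348
  t * PV_t at t = 3.0000: 8.086006
  t * PV_t at t = 3.5000: 9.053429
  t * PV_t at t = 4.0000: 9.929728
  t * PV_t at t = 4.5000: 10.720675
  t * PV_t at t = 5.0000: 11.431729
  t * PV_t at t = 5.5000: 12.068044
  t * PV_t at t = 6.0000: 12.634490
  t * PV_t at t = 6.5000: 13.135666
  t * PV_t at t = 7.0000: 13.575914
  t * PV_t at t = 7.5000: 13.959330
  t * PV_t at t = 8.0000: 14.289781
  t * PV_t at t = 8.5000: 14.570914
  t * PV_t at t = 9.0000: 14.806168
  t * PV_t at t = 9.5000: 14.998784
  t * PV_t at t = 10.0000: 454.334918
Macaulay duration D = (sum_t t * PV_t) / P = 649.876991 / 89.985413 = 7.222026

Answer: Macaulay duration = 7.2220 years


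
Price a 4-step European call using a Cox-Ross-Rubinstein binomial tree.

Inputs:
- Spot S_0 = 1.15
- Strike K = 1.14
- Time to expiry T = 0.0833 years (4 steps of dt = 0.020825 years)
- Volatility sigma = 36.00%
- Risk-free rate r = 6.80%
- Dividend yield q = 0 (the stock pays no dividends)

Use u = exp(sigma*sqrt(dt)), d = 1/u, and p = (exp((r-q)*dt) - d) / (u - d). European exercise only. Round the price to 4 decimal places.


Answer: Price = V(0,0) = 0.0548

Derivation:
dt = T/N = 0.020825
u = exp(sigma*sqrt(dt)) = 1.053324; d = 1/u = 0.949375
p = (exp((r-q)*dt) - d) / (u - d) = 0.500648
Discount per step: exp(-r*dt) = 0.998585
Stock lattice S(k, i) with i counting down-moves:
  k=0: S(0,0) = 1.1500
  k=1: S(1,0) = 1.2113; S(1,1) = 1.0918
  k=2: S(2,0) = 1.2759; S(2,1) = 1.1500; S(2,2) = 1.0365
  k=3: S(3,0) = 1.3440; S(3,1) = 1.2113; S(3,2) = 1.0918; S(3,3) = 0.9840
  k=4: S(4,0) = 1.4156; S(4,1) = 1.2759; S(4,2) = 1.1500; S(4,3) = 1.0365; S(4,4) = 0.9342
Terminal payoffs V(N, i) = max(S_T - K, 0):
  V(4,0) = 0.275618; V(4,1) = 0.135916; V(4,2) = 0.010000; V(4,3) = 0.000000; V(4,4) = 0.000000
Backward induction: V(k, i) = exp(-r*dt) * [p * V(k+1, i) + (1-p) * V(k+1, i+1)].
  V(3,0) = exp(-r*dt) * [p*0.275618 + (1-p)*0.135916] = 0.205566
  V(3,1) = exp(-r*dt) * [p*0.135916 + (1-p)*0.010000] = 0.072936
  V(3,2) = exp(-r*dt) * [p*0.010000 + (1-p)*0.000000] = 0.004999
  V(3,3) = exp(-r*dt) * [p*0.000000 + (1-p)*0.000000] = 0.000000
  V(2,0) = exp(-r*dt) * [p*0.205566 + (1-p)*0.072936] = 0.139140
  V(2,1) = exp(-r*dt) * [p*0.072936 + (1-p)*0.004999] = 0.038957
  V(2,2) = exp(-r*dt) * [p*0.004999 + (1-p)*0.000000] = 0.002499
  V(1,0) = exp(-r*dt) * [p*0.139140 + (1-p)*0.038957] = 0.088987
  V(1,1) = exp(-r*dt) * [p*0.038957 + (1-p)*0.002499] = 0.020722
  V(0,0) = exp(-r*dt) * [p*0.088987 + (1-p)*0.020722] = 0.054821


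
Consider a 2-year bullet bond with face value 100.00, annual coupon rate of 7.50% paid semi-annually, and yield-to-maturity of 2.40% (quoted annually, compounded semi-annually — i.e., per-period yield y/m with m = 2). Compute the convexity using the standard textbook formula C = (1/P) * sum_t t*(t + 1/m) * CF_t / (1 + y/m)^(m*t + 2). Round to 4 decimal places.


Answer: Convexity = 4.5558

Derivation:
Coupon per period c = face * coupon_rate / m = 3.750000
Periods per year m = 2; per-period yield y/m = 0.012000
Number of cashflows N = 4
Cashflows (t years, CF_t, discount factor 1/(1+y/m)^(m*t), PV):
  t = 0.5000: CF_t = 3.750000, DF = 0.988142, PV = 3.705534
  t = 1.0000: CF_t = 3.750000, DF = 0.976425, PV = 3.661594
  t = 1.5000: CF_t = 3.750000, DF = 0.964847, PV = 3.618176
  t = 2.0000: CF_t = 103.750000, DF = 0.953406, PV = 98.915888
Price P = sum_t PV_t = 109.901193
Convexity numerator sum_t t*(t + 1/m) * CF_t / (1+y/m)^(m*t + 2):
  t = 0.5000: term = 1.809088
  t = 1.0000: term = 5.362910
  t = 1.5000: term = 10.598636
  t = 2.0000: term = 482.919825
Convexity = (1/P) * sum = 500.690458 / 109.901193 = 4.555824


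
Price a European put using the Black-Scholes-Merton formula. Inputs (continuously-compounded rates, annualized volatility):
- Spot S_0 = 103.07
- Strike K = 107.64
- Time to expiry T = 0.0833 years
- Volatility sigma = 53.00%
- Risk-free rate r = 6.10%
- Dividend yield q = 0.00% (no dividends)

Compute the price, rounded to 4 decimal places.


Answer: Price = 8.6180

Derivation:
d1 = (ln(S/K) + (r - q + 0.5*sigma^2) * T) / (sigma * sqrt(T)) = -0.17391420
d2 = d1 - sigma * sqrt(T) = -0.32688142
exp(-rT) = 0.99493159; exp(-qT) = 1.00000000
P = K * exp(-rT) * N(-d2) - S_0 * exp(-qT) * N(-d1)
N(-d1) = 0.56903355; N(-d2) = 0.62812121
P = 107.6400 * 0.99493159 * 0.62812121 - 103.0700 * 1.00000000 * 0.56903355 = 8.6180


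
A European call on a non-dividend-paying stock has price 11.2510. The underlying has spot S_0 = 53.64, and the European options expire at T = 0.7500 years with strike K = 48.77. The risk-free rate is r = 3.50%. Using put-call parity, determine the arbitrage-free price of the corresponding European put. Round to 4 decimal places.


Put-call parity: C - P = S_0 * exp(-qT) - K * exp(-rT).
S_0 * exp(-qT) = 53.6400 * 1.00000000 = 53.64000000
K * exp(-rT) = 48.7700 * 0.97409154 = 47.50644422
P = C - S*exp(-qT) + K*exp(-rT)
P = 11.2510 - 53.64000000 + 47.50644422 = 5.1174

Answer: Put price = 5.1174


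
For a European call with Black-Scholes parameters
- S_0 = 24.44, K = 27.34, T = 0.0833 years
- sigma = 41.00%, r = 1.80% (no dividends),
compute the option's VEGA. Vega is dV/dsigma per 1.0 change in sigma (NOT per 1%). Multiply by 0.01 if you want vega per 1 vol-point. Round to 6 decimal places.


Answer: Vega = 1.917783

Derivation:
d1 = -0.8757389475; d2 = -0.9940720789
phi(d1) = 0.2718790759; exp(-qT) = 1.0000000000; exp(-rT) = 0.9985017235
Vega = S * exp(-qT) * phi(d1) * sqrt(T) = 24.4400 * 1.0000000000 * 0.2718790759 * 0.2886173938 = 1.917783


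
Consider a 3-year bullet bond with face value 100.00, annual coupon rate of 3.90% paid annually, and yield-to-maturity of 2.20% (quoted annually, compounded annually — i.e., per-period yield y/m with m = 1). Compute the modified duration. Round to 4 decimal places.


Coupon per period c = face * coupon_rate / m = 3.900000
Periods per year m = 1; per-period yield y/m = 0.022000
Number of cashflows N = 3
Cashflows (t years, CF_t, discount factor 1/(1+y/m)^(m*t), PV):
  t = 1.0000: CF_t = 3.900000, DF = 0.978474, PV = 3.816047
  t = 2.0000: CF_t = 3.900000, DF = 0.957411, PV = 3.733901
  t = 3.0000: CF_t = 103.900000, DF = 0.936801, PV = 97.333616
Price P = sum_t PV_t = 104.883565
First compute Macaulay numerator sum_t t * PV_t:
  t * PV_t at t = 1.0000: 3.816047
  t * PV_t at t = 2.0000: 7.467802
  t * PV_t at t = 3.0000: 292.000849
Macaulay duration D = 303.284699 / 104.883565 = 2.891632
Modified duration = D / (1 + y/m) = 2.891632 / (1 + 0.022000) = 2.829386

Answer: Modified duration = 2.8294


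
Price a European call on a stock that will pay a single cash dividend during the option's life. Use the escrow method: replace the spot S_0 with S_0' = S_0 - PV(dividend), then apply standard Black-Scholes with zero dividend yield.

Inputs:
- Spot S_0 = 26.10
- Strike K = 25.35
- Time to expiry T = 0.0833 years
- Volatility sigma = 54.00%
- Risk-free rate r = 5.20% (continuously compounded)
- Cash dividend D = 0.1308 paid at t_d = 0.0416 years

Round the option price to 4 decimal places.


Answer: Price = 1.9814

Derivation:
PV(D) = D * exp(-r * t_d) = 0.1308 * 0.99783914 = 0.13051736
S_0' = S_0 - PV(D) = 26.1000 - 0.13051736 = 25.96948264
d1 = (ln(S_0'/K) + (r + sigma^2/2)*T) / (sigma*sqrt(T)) = 0.26063028
d2 = d1 - sigma*sqrt(T) = 0.10477689
exp(-rT) = 0.99567777
N(d1) = 0.60281118; N(d2) = 0.54172358
C = S_0' * N(d1) - K * exp(-rT) * N(d2) = 25.96948264 * 0.60281118 - 25.3500 * 0.99567777 * 0.54172358 = 1.9814


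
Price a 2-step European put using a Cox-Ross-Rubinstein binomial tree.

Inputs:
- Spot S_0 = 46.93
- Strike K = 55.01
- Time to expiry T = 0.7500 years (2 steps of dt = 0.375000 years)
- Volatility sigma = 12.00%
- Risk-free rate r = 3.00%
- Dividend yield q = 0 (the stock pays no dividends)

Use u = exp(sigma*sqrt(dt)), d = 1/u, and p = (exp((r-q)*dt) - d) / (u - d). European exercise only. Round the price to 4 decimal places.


Answer: Price = V(0,0) = 6.8561

Derivation:
dt = T/N = 0.375000
u = exp(sigma*sqrt(dt)) = 1.076252; d = 1/u = 0.929150
p = (exp((r-q)*dt) - d) / (u - d) = 0.558547
Discount per step: exp(-r*dt) = 0.988813
Stock lattice S(k, i) with i counting down-moves:
  k=0: S(0,0) = 46.9300
  k=1: S(1,0) = 50.5085; S(1,1) = 43.6050
  k=2: S(2,0) = 54.3599; S(2,1) = 46.9300; S(2,2) = 40.5156
Terminal payoffs V(N, i) = max(K - S_T, 0):
  V(2,0) = 0.650113; V(2,1) = 8.080000; V(2,2) = 14.494373
Backward induction: V(k, i) = exp(-r*dt) * [p * V(k+1, i) + (1-p) * V(k+1, i+1)].
  V(1,0) = exp(-r*dt) * [p*0.650113 + (1-p)*8.080000] = 3.886096
  V(1,1) = exp(-r*dt) * [p*8.080000 + (1-p)*14.494373] = 10.789579
  V(0,0) = exp(-r*dt) * [p*3.886096 + (1-p)*10.789579] = 6.856096


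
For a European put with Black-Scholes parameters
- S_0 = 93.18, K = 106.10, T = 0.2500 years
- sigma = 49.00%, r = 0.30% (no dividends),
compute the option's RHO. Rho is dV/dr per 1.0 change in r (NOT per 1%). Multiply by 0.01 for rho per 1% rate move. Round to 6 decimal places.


Answer: Rho = -19.666031

Derivation:
d1 = -0.4044344458; d2 = -0.6494344458
phi(d1) = 0.3676138753; exp(-qT) = 1.0000000000; exp(-rT) = 0.9992502812
N(-d2) = 0.7419711973
Rho = -K*T*exp(-rT)*N(-d2) = -106.1000 * 0.2500 * 0.9992502812 * 0.7419711973 = -19.666031


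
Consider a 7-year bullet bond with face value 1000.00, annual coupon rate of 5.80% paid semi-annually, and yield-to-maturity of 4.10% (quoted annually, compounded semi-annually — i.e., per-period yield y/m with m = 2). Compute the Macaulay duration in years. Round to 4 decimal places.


Coupon per period c = face * coupon_rate / m = 29.000000
Periods per year m = 2; per-period yield y/m = 0.020500
Number of cashflows N = 14
Cashflows (t years, CF_t, discount factor 1/(1+y/m)^(m*t), PV):
  t = 0.5000: CF_t = 29.000000, DF = 0.979912, PV = 28.417442
  t = 1.0000: CF_t = 29.000000, DF = 0.960227, PV = 27.846587
  t = 1.5000: CF_t = 29.000000, DF = 0.940938, PV = 27.287200
  t = 2.0000: CF_t = 29.000000, DF = 0.922036, PV = 26.739049
  t = 2.5000: CF_t = 29.000000, DF = 0.903514, PV = 26.201910
  t = 3.0000: CF_t = 29.000000, DF = 0.885364, PV = 25.675561
  t = 3.5000: CF_t = 29.000000, DF = 0.867579, PV = 25.159786
  t = 4.0000: CF_t = 29.000000, DF = 0.850151, PV = 24.654371
  t = 4.5000: CF_t = 29.000000, DF = 0.833073, PV = 24.159109
  t = 5.0000: CF_t = 29.000000, DF = 0.816338, PV = 23.673796
  t = 5.5000: CF_t = 29.000000, DF = 0.799939, PV = 23.198233
  t = 6.0000: CF_t = 29.000000, DF = 0.783870, PV = 22.732222
  t = 6.5000: CF_t = 29.000000, DF = 0.768123, PV = 22.275573
  t = 7.0000: CF_t = 1029.000000, DF = 0.752693, PV = 774.521090
Price P = sum_t PV_t = 1102.541930
Macaulay numerator sum_t t * PV_t:
  t * PV_t at t = 0.5000: 14.208721
  t * PV_t at t = 1.0000: 27.846587
  t * PV_t at t = 1.5000: 40.930800
  t * PV_t at t = 2.0000: 53.478099
  t * PV_t at t = 2.5000: 65.504775
  t * PV_t at t = 3.0000: 77.026683
  t * PV_t at t = 3.5000: 88.059249
  t * PV_t at t = 4.0000: 98.617484
  t * PV_t at t = 4.5000: 108.715991
  t * PV_t at t = 5.0000: 118.368982
  t * PV_t at t = 5.5000: 127.590279
  t * PV_t at t = 6.0000: 136.393332
  t * PV_t at t = 6.5000: 144.791223
  t * PV_t at t = 7.0000: 5421.647631
Macaulay duration D = (sum_t t * PV_t) / P = 6523.179837 / 1102.541930 = 5.916491

Answer: Macaulay duration = 5.9165 years


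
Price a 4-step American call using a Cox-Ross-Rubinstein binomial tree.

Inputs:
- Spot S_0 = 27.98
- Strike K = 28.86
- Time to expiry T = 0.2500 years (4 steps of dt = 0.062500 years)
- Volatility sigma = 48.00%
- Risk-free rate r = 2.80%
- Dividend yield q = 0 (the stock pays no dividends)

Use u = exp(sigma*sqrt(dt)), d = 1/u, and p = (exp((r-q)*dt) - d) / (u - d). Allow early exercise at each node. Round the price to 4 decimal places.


dt = T/N = 0.062500
u = exp(sigma*sqrt(dt)) = 1.127497; d = 1/u = 0.886920
p = (exp((r-q)*dt) - d) / (u - d) = 0.477317
Discount per step: exp(-r*dt) = 0.998252
Stock lattice S(k, i) with i counting down-moves:
  k=0: S(0,0) = 27.9800
  k=1: S(1,0) = 31.5474; S(1,1) = 24.8160
  k=2: S(2,0) = 35.5696; S(2,1) = 27.9800; S(2,2) = 22.0098
  k=3: S(3,0) = 40.1046; S(3,1) = 31.5474; S(3,2) = 24.8160; S(3,3) = 19.5210
  k=4: S(4,0) = 45.2178; S(4,1) = 35.5696; S(4,2) = 27.9800; S(4,3) = 22.0098; S(4,4) = 17.3136
Terminal payoffs V(N, i) = max(S_T - K, 0):
  V(4,0) = 16.357762; V(4,1) = 6.709551; V(4,2) = 0.000000; V(4,3) = 0.000000; V(4,4) = 0.000000
Backward induction: V(k, i) = exp(-r*dt) * [p * V(k+1, i) + (1-p) * V(k+1, i+1)]; then take max(V_cont, immediate exercise) for American.
  V(3,0) = exp(-r*dt) * [p*16.357762 + (1-p)*6.709551] = 11.295018; exercise = 11.244557; V(3,0) = max -> 11.295018
  V(3,1) = exp(-r*dt) * [p*6.709551 + (1-p)*0.000000] = 3.196980; exercise = 2.687362; V(3,1) = max -> 3.196980
  V(3,2) = exp(-r*dt) * [p*0.000000 + (1-p)*0.000000] = 0.000000; exercise = 0.000000; V(3,2) = max -> 0.000000
  V(3,3) = exp(-r*dt) * [p*0.000000 + (1-p)*0.000000] = 0.000000; exercise = 0.000000; V(3,3) = max -> 0.000000
  V(2,0) = exp(-r*dt) * [p*11.295018 + (1-p)*3.196980] = 7.049959; exercise = 6.709551; V(2,0) = max -> 7.049959
  V(2,1) = exp(-r*dt) * [p*3.196980 + (1-p)*0.000000] = 1.523303; exercise = 0.000000; V(2,1) = max -> 1.523303
  V(2,2) = exp(-r*dt) * [p*0.000000 + (1-p)*0.000000] = 0.000000; exercise = 0.000000; V(2,2) = max -> 0.000000
  V(1,0) = exp(-r*dt) * [p*7.049959 + (1-p)*1.523303] = 4.153991; exercise = 2.687362; V(1,0) = max -> 4.153991
  V(1,1) = exp(-r*dt) * [p*1.523303 + (1-p)*0.000000] = 0.725826; exercise = 0.000000; V(1,1) = max -> 0.725826
  V(0,0) = exp(-r*dt) * [p*4.153991 + (1-p)*0.725826] = 2.358016; exercise = 0.000000; V(0,0) = max -> 2.358016

Answer: Price = V(0,0) = 2.3580


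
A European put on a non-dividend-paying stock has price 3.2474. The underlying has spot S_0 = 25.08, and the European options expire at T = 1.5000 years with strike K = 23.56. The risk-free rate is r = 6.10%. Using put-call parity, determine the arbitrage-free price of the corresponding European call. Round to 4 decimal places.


Answer: Call price = 6.8275

Derivation:
Put-call parity: C - P = S_0 * exp(-qT) - K * exp(-rT).
S_0 * exp(-qT) = 25.0800 * 1.00000000 = 25.08000000
K * exp(-rT) = 23.5600 * 0.91256132 = 21.49994461
C = P + S*exp(-qT) - K*exp(-rT)
C = 3.2474 + 25.08000000 - 21.49994461 = 6.8275


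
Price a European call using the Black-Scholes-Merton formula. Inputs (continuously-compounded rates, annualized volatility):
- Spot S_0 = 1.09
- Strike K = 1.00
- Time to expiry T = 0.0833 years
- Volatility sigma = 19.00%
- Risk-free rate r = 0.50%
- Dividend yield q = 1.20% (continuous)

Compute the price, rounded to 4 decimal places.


d1 = (ln(S/K) + (r - q + 0.5*sigma^2) * T) / (sigma * sqrt(T)) = 1.58830128
d2 = d1 - sigma * sqrt(T) = 1.53346397
exp(-rT) = 0.99958359; exp(-qT) = 0.99900090
C = S_0 * exp(-qT) * N(d1) - K * exp(-rT) * N(d2)
N(d1) = 0.94389089; N(d2) = 0.93741921
C = 1.0900 * 0.99900090 * 0.94389089 - 1.0000 * 0.99958359 * 0.93741921 = 0.0908

Answer: Price = 0.0908


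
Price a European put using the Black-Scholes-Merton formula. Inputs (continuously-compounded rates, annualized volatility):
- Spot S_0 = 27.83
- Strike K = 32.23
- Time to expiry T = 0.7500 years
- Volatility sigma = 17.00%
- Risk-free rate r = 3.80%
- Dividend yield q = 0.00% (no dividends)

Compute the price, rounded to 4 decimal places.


Answer: Price = 4.0130

Derivation:
d1 = (ln(S/K) + (r - q + 0.5*sigma^2) * T) / (sigma * sqrt(T)) = -0.72980892
d2 = d1 - sigma * sqrt(T) = -0.87703323
exp(-rT) = 0.97190229; exp(-qT) = 1.00000000
P = K * exp(-rT) * N(-d2) - S_0 * exp(-qT) * N(-d1)
N(-d1) = 0.76724650; N(-d2) = 0.80976571
P = 32.2300 * 0.97190229 * 0.80976571 - 27.8300 * 1.00000000 * 0.76724650 = 4.0130


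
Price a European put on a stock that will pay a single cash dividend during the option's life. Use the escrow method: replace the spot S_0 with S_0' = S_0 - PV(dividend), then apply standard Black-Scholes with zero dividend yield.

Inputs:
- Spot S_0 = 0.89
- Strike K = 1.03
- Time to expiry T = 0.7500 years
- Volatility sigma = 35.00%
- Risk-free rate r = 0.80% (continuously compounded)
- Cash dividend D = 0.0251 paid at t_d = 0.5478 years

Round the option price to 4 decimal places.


PV(D) = D * exp(-r * t_d) = 0.0251 * 0.99562719 = 0.02499024
S_0' = S_0 - PV(D) = 0.8900 - 0.02499024 = 0.86500976
d1 = (ln(S_0'/K) + (r + sigma^2/2)*T) / (sigma*sqrt(T)) = -0.40459319
d2 = d1 - sigma*sqrt(T) = -0.70770208
exp(-rT) = 0.99401796
N(-d1) = 0.65711172; N(-d2) = 0.76043486
P = K * exp(-rT) * N(-d2) - S_0' * N(-d1) = 1.0300 * 0.99401796 * 0.76043486 - 0.86500976 * 0.65711172 = 0.2102

Answer: Price = 0.2102


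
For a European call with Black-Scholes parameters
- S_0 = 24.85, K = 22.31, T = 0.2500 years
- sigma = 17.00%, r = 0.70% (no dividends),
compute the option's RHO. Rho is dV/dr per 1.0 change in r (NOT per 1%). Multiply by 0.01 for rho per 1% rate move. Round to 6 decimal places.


Answer: Rho = 4.976043

Derivation:
d1 = 1.3315911070; d2 = 1.2465911070
phi(d1) = 0.1643912583; exp(-qT) = 1.0000000000; exp(-rT) = 0.9982515304
N(d2) = 0.8937262679
Rho = K*T*exp(-rT)*N(d2) = 22.3100 * 0.2500 * 0.9982515304 * 0.8937262679 = 4.976043


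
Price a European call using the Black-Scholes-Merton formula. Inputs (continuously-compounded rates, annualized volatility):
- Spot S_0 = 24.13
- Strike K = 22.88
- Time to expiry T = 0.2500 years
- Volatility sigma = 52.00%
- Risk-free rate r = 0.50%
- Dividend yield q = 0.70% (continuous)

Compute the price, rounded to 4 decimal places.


Answer: Price = 3.0951

Derivation:
d1 = (ln(S/K) + (r - q + 0.5*sigma^2) * T) / (sigma * sqrt(T)) = 0.33266428
d2 = d1 - sigma * sqrt(T) = 0.07266428
exp(-rT) = 0.99875078; exp(-qT) = 0.99825153
C = S_0 * exp(-qT) * N(d1) - K * exp(-rT) * N(d2)
N(d1) = 0.63030614; N(d2) = 0.52896336
C = 24.1300 * 0.99825153 * 0.63030614 - 22.8800 * 0.99875078 * 0.52896336 = 3.0951


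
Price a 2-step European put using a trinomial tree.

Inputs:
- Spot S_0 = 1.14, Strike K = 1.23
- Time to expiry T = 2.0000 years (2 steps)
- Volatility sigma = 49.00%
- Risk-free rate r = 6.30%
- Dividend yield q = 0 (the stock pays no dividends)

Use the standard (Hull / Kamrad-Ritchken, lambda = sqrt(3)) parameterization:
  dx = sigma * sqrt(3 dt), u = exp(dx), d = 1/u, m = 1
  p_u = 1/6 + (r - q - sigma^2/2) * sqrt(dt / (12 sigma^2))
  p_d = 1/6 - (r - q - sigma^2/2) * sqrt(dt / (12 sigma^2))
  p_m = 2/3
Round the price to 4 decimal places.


Answer: Price = V(0,0) = 0.2503

Derivation:
dt = T/N = 1.000000; dx = sigma*sqrt(3*dt) = 0.848705
u = exp(dx) = 2.336619; d = 1/u = 0.427969
p_u = 0.133057, p_m = 0.666667, p_d = 0.200277
Discount per step: exp(-r*dt) = 0.938943
Stock lattice S(k, j) with j the centered position index:
  k=0: S(0,+0) = 1.1400
  k=1: S(1,-1) = 0.4879; S(1,+0) = 1.1400; S(1,+1) = 2.6637
  k=2: S(2,-2) = 0.2088; S(2,-1) = 0.4879; S(2,+0) = 1.1400; S(2,+1) = 2.6637; S(2,+2) = 6.2242
Terminal payoffs V(N, j) = max(K - S_T, 0):
  V(2,-2) = 1.021201; V(2,-1) = 0.742116; V(2,+0) = 0.090000; V(2,+1) = 0.000000; V(2,+2) = 0.000000
Backward induction: V(k, j) = exp(-r*dt) * [p_u * V(k+1, j+1) + p_m * V(k+1, j) + p_d * V(k+1, j-1)]
  V(1,-1) = exp(-r*dt) * [p_u*0.090000 + p_m*0.742116 + p_d*1.021201] = 0.667816
  V(1,+0) = exp(-r*dt) * [p_u*0.000000 + p_m*0.090000 + p_d*0.742116] = 0.195890
  V(1,+1) = exp(-r*dt) * [p_u*0.000000 + p_m*0.000000 + p_d*0.090000] = 0.016924
  V(0,+0) = exp(-r*dt) * [p_u*0.016924 + p_m*0.195890 + p_d*0.667816] = 0.250316


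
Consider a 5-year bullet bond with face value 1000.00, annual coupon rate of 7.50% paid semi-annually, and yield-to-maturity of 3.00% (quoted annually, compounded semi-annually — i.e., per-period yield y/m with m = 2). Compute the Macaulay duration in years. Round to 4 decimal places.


Coupon per period c = face * coupon_rate / m = 37.500000
Periods per year m = 2; per-period yield y/m = 0.015000
Number of cashflows N = 10
Cashflows (t years, CF_t, discount factor 1/(1+y/m)^(m*t), PV):
  t = 0.5000: CF_t = 37.500000, DF = 0.985222, PV = 36.945813
  t = 1.0000: CF_t = 37.500000, DF = 0.970662, PV = 36.399816
  t = 1.5000: CF_t = 37.500000, DF = 0.956317, PV = 35.861887
  t = 2.0000: CF_t = 37.500000, DF = 0.942184, PV = 35.331909
  t = 2.5000: CF_t = 37.500000, DF = 0.928260, PV = 34.809762
  t = 3.0000: CF_t = 37.500000, DF = 0.914542, PV = 34.295332
  t = 3.5000: CF_t = 37.500000, DF = 0.901027, PV = 33.788505
  t = 4.0000: CF_t = 37.500000, DF = 0.887711, PV = 33.289167
  t = 4.5000: CF_t = 37.500000, DF = 0.874592, PV = 32.797209
  t = 5.0000: CF_t = 1037.500000, DF = 0.861667, PV = 893.979753
Price P = sum_t PV_t = 1207.499152
Macaulay numerator sum_t t * PV_t:
  t * PV_t at t = 0.5000: 18.472906
  t * PV_t at t = 1.0000: 36.399816
  t * PV_t at t = 1.5000: 53.792831
  t * PV_t at t = 2.0000: 70.663817
  t * PV_t at t = 2.5000: 87.024406
  t * PV_t at t = 3.0000: 102.885997
  t * PV_t at t = 3.5000: 118.259766
  t * PV_t at t = 4.0000: 133.156669
  t * PV_t at t = 4.5000: 147.587441
  t * PV_t at t = 5.0000: 4469.898765
Macaulay duration D = (sum_t t * PV_t) / P = 5238.142412 / 1207.499152 = 4.338009

Answer: Macaulay duration = 4.3380 years


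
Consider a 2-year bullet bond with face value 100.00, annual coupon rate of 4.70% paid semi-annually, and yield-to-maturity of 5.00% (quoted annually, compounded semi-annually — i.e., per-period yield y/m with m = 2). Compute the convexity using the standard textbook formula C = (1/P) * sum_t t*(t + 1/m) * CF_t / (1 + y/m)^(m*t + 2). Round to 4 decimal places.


Answer: Convexity = 4.5436

Derivation:
Coupon per period c = face * coupon_rate / m = 2.350000
Periods per year m = 2; per-period yield y/m = 0.025000
Number of cashflows N = 4
Cashflows (t years, CF_t, discount factor 1/(1+y/m)^(m*t), PV):
  t = 0.5000: CF_t = 2.350000, DF = 0.975610, PV = 2.292683
  t = 1.0000: CF_t = 2.350000, DF = 0.951814, PV = 2.236764
  t = 1.5000: CF_t = 2.350000, DF = 0.928599, PV = 2.182209
  t = 2.0000: CF_t = 102.350000, DF = 0.905951, PV = 92.724048
Price P = sum_t PV_t = 99.435704
Convexity numerator sum_t t*(t + 1/m) * CF_t / (1+y/m)^(m*t + 2):
  t = 0.5000: term = 1.091104
  t = 1.0000: term = 3.193476
  t = 1.5000: term = 6.231173
  t = 2.0000: term = 441.280421
Convexity = (1/P) * sum = 451.796174 / 99.435704 = 4.543601


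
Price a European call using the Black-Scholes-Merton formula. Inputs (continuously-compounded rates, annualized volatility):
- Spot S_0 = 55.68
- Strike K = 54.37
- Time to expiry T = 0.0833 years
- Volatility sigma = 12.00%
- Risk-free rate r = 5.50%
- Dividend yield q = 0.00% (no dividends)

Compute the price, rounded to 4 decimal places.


d1 = (ln(S/K) + (r - q + 0.5*sigma^2) * T) / (sigma * sqrt(T)) = 0.83702927
d2 = d1 - sigma * sqrt(T) = 0.80239519
exp(-rT) = 0.99542898; exp(-qT) = 1.00000000
C = S_0 * exp(-qT) * N(d1) - K * exp(-rT) * N(d2)
N(d1) = 0.79871194; N(d2) = 0.78883780
C = 55.6800 * 1.00000000 * 0.79871194 - 54.3700 * 0.99542898 * 0.78883780 = 1.7792

Answer: Price = 1.7792


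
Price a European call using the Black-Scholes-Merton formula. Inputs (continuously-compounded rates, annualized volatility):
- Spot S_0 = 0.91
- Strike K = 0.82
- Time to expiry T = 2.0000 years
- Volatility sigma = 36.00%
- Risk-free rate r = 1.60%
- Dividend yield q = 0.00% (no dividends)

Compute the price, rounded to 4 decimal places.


Answer: Price = 0.2351

Derivation:
d1 = (ln(S/K) + (r - q + 0.5*sigma^2) * T) / (sigma * sqrt(T)) = 0.52196316
d2 = d1 - sigma * sqrt(T) = 0.01284628
exp(-rT) = 0.96850658; exp(-qT) = 1.00000000
C = S_0 * exp(-qT) * N(d1) - K * exp(-rT) * N(d2)
N(d1) = 0.69915201; N(d2) = 0.50512478
C = 0.9100 * 1.00000000 * 0.69915201 - 0.8200 * 0.96850658 * 0.50512478 = 0.2351


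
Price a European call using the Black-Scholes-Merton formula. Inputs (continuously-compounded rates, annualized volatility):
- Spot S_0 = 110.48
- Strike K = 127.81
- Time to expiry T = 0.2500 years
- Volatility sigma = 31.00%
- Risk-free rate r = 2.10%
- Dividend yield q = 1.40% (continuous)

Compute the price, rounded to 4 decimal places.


Answer: Price = 1.7434

Derivation:
d1 = (ln(S/K) + (r - q + 0.5*sigma^2) * T) / (sigma * sqrt(T)) = -0.85127598
d2 = d1 - sigma * sqrt(T) = -1.00627598
exp(-rT) = 0.99476376; exp(-qT) = 0.99650612
C = S_0 * exp(-qT) * N(d1) - K * exp(-rT) * N(d2)
N(d1) = 0.19730803; N(d2) = 0.15714142
C = 110.4800 * 0.99650612 * 0.19730803 - 127.8100 * 0.99476376 * 0.15714142 = 1.7434


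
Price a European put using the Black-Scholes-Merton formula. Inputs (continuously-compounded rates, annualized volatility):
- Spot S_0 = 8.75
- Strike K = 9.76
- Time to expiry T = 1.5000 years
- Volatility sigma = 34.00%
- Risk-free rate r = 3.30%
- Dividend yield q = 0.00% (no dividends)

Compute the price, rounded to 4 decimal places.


Answer: Price = 1.7720

Derivation:
d1 = (ln(S/K) + (r - q + 0.5*sigma^2) * T) / (sigma * sqrt(T)) = 0.06474650
d2 = d1 - sigma * sqrt(T) = -0.35166676
exp(-rT) = 0.95170516; exp(-qT) = 1.00000000
P = K * exp(-rT) * N(-d2) - S_0 * exp(-qT) * N(-d1)
N(-d1) = 0.47418792; N(-d2) = 0.63745590
P = 9.7600 * 0.95170516 * 0.63745590 - 8.7500 * 1.00000000 * 0.47418792 = 1.7720


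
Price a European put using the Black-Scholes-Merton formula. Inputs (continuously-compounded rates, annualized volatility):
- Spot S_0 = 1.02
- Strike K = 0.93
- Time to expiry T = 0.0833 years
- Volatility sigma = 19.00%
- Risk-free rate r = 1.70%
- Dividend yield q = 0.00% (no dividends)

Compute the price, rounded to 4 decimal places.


d1 = (ln(S/K) + (r - q + 0.5*sigma^2) * T) / (sigma * sqrt(T)) = 1.73774013
d2 = d1 - sigma * sqrt(T) = 1.68290282
exp(-rT) = 0.99858490; exp(-qT) = 1.00000000
P = K * exp(-rT) * N(-d2) - S_0 * exp(-qT) * N(-d1)
N(-d1) = 0.04112831; N(-d2) = 0.04619695
P = 0.9300 * 0.99858490 * 0.04619695 - 1.0200 * 1.00000000 * 0.04112831 = 0.0010

Answer: Price = 0.0010


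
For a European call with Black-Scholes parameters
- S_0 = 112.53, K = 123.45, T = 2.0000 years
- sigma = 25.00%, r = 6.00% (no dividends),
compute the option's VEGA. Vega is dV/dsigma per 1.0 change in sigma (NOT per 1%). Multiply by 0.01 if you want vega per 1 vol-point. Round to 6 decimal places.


Answer: Vega = 61.469348

Derivation:
d1 = 0.2542293169; d2 = -0.0993240737
phi(d1) = 0.3862560428; exp(-qT) = 1.0000000000; exp(-rT) = 0.8869204367
Vega = S * exp(-qT) * phi(d1) * sqrt(T) = 112.5300 * 1.0000000000 * 0.3862560428 * 1.4142135624 = 61.469348


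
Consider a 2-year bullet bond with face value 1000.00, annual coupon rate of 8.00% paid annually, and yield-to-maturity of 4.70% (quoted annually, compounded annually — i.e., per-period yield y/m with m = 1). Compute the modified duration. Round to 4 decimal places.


Answer: Modified duration = 1.8415

Derivation:
Coupon per period c = face * coupon_rate / m = 80.000000
Periods per year m = 1; per-period yield y/m = 0.047000
Number of cashflows N = 2
Cashflows (t years, CF_t, discount factor 1/(1+y/m)^(m*t), PV):
  t = 1.0000: CF_t = 80.000000, DF = 0.955110, PV = 76.408787
  t = 2.0000: CF_t = 1080.000000, DF = 0.912235, PV = 985.213586
Price P = sum_t PV_t = 1061.622373
First compute Macaulay numerator sum_t t * PV_t:
  t * PV_t at t = 1.0000: 76.408787
  t * PV_t at t = 2.0000: 1970.427172
Macaulay duration D = 2046.835959 / 1061.622373 = 1.928026
Modified duration = D / (1 + y/m) = 1.928026 / (1 + 0.047000) = 1.841477


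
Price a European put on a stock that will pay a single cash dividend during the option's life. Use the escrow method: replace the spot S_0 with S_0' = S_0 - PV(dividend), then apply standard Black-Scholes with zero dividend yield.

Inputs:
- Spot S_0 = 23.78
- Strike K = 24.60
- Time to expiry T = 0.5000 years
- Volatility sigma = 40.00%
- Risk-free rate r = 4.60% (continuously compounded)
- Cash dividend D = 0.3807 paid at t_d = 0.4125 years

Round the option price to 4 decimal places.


Answer: Price = 2.9970

Derivation:
PV(D) = D * exp(-r * t_d) = 0.3807 * 0.98120389 = 0.37354432
S_0' = S_0 - PV(D) = 23.7800 - 0.37354432 = 23.40645568
d1 = (ln(S_0'/K) + (r + sigma^2/2)*T) / (sigma*sqrt(T)) = 0.04690036
d2 = d1 - sigma*sqrt(T) = -0.23594235
exp(-rT) = 0.97726248
N(-d1) = 0.48129632; N(-d2) = 0.59326130
P = K * exp(-rT) * N(-d2) - S_0' * N(-d1) = 24.6000 * 0.97726248 * 0.59326130 - 23.40645568 * 0.48129632 = 2.9970


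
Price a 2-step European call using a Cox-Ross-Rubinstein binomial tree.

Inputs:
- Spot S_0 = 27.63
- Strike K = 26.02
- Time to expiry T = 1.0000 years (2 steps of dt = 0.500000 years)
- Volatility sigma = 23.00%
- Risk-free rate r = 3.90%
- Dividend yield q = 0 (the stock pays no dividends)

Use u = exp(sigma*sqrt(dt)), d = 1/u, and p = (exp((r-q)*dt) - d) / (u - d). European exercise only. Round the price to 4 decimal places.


Answer: Price = V(0,0) = 3.9502

Derivation:
dt = T/N = 0.500000
u = exp(sigma*sqrt(dt)) = 1.176607; d = 1/u = 0.849902
p = (exp((r-q)*dt) - d) / (u - d) = 0.519703
Discount per step: exp(-r*dt) = 0.980689
Stock lattice S(k, i) with i counting down-moves:
  k=0: S(0,0) = 27.6300
  k=1: S(1,0) = 32.5096; S(1,1) = 23.4828
  k=2: S(2,0) = 38.2511; S(2,1) = 27.6300; S(2,2) = 19.9581
Terminal payoffs V(N, i) = max(S_T - K, 0):
  V(2,0) = 12.231059; V(2,1) = 1.610000; V(2,2) = 0.000000
Backward induction: V(k, i) = exp(-r*dt) * [p * V(k+1, i) + (1-p) * V(k+1, i+1)].
  V(1,0) = exp(-r*dt) * [p*12.231059 + (1-p)*1.610000] = 6.992116
  V(1,1) = exp(-r*dt) * [p*1.610000 + (1-p)*0.000000] = 0.820564
  V(0,0) = exp(-r*dt) * [p*6.992116 + (1-p)*0.820564] = 3.950157


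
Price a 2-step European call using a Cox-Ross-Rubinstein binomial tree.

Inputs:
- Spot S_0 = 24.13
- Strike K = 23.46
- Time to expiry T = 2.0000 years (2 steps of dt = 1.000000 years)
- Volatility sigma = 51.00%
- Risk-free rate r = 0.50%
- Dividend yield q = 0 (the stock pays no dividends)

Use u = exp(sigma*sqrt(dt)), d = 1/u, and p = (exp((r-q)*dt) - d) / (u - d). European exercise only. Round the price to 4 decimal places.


Answer: Price = V(0,0) = 6.5221

Derivation:
dt = T/N = 1.000000
u = exp(sigma*sqrt(dt)) = 1.665291; d = 1/u = 0.600496
p = (exp((r-q)*dt) - d) / (u - d) = 0.379901
Discount per step: exp(-r*dt) = 0.995012
Stock lattice S(k, i) with i counting down-moves:
  k=0: S(0,0) = 24.1300
  k=1: S(1,0) = 40.1835; S(1,1) = 14.4900
  k=2: S(2,0) = 66.9172; S(2,1) = 24.1300; S(2,2) = 8.7012
Terminal payoffs V(N, i) = max(S_T - K, 0):
  V(2,0) = 43.457190; V(2,1) = 0.670000; V(2,2) = 0.000000
Backward induction: V(k, i) = exp(-r*dt) * [p * V(k+1, i) + (1-p) * V(k+1, i+1)].
  V(1,0) = exp(-r*dt) * [p*43.457190 + (1-p)*0.670000] = 16.840484
  V(1,1) = exp(-r*dt) * [p*0.670000 + (1-p)*0.000000] = 0.253264
  V(0,0) = exp(-r*dt) * [p*16.840484 + (1-p)*0.253264] = 6.522074
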